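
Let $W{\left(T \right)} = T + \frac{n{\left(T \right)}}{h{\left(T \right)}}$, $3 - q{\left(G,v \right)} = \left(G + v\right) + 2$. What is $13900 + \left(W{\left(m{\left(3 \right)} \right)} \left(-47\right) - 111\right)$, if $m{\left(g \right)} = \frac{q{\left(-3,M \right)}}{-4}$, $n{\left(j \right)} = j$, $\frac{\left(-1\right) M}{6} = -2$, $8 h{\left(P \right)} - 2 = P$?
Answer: $13507$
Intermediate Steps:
$h{\left(P \right)} = \frac{1}{4} + \frac{P}{8}$
$M = 12$ ($M = \left(-6\right) \left(-2\right) = 12$)
$q{\left(G,v \right)} = 1 - G - v$ ($q{\left(G,v \right)} = 3 - \left(\left(G + v\right) + 2\right) = 3 - \left(2 + G + v\right) = 1 - G - v$)
$m{\left(g \right)} = 2$ ($m{\left(g \right)} = \frac{1 - -3 - 12}{-4} = \left(1 + 3 - 12\right) \left(- \frac{1}{4}\right) = \left(-8\right) \left(- \frac{1}{4}\right) = 2$)
$W{\left(T \right)} = T + \frac{T}{\frac{1}{4} + \frac{T}{8}}$
$13900 + \left(W{\left(m{\left(3 \right)} \right)} \left(-47\right) - 111\right) = 13900 + \left(\frac{2 \left(10 + 2\right)}{2 + 2} \left(-47\right) - 111\right) = 13900 + \left(2 \cdot \frac{1}{4} \cdot 12 \left(-47\right) - 111\right) = 13900 + \left(6 \left(-47\right) - 111\right) = 13900 - 393 = 13507$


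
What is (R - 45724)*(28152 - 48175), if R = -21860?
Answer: 1353234432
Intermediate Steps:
(R - 45724)*(28152 - 48175) = (-21860 - 45724)*(28152 - 48175) = -67584*(-20023) = 1353234432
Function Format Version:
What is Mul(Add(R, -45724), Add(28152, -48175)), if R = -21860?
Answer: 1353234432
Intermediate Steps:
Mul(Add(R, -45724), Add(28152, -48175)) = Mul(Add(-21860, -45724), Add(28152, -48175)) = Mul(-67584, -20023) = 1353234432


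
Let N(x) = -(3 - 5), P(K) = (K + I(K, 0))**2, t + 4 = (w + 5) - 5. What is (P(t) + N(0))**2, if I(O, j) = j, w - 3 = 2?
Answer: 9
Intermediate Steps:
w = 5 (w = 3 + 2 = 5)
t = 1 (t = -4 + ((5 + 5) - 5) = -4 + (10 - 5) = -4 + 5 = 1)
P(K) = K**2 (P(K) = (K + 0)**2 = K**2)
N(x) = 2 (N(x) = -1*(-2) = 2)
(P(t) + N(0))**2 = (1**2 + 2)**2 = (1 + 2)**2 = 3**2 = 9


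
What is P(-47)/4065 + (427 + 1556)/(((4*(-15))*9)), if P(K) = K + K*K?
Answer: -153187/48780 ≈ -3.1404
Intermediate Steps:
P(K) = K + K²
P(-47)/4065 + (427 + 1556)/(((4*(-15))*9)) = -47*(1 - 47)/4065 + (427 + 1556)/(((4*(-15))*9)) = -47*(-46)*(1/4065) + 1983/((-60*9)) = 2162*(1/4065) + 1983/(-540) = 2162/4065 + 1983*(-1/540) = 2162/4065 - 661/180 = -153187/48780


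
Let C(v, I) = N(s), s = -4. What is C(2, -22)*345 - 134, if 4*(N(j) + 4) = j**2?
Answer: -134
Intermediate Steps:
N(j) = -4 + j**2/4
C(v, I) = 0 (C(v, I) = -4 + (1/4)*(-4)**2 = -4 + (1/4)*16 = -4 + 4 = 0)
C(2, -22)*345 - 134 = 0*345 - 134 = 0 - 134 = -134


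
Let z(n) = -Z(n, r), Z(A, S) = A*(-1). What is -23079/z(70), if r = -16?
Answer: -3297/10 ≈ -329.70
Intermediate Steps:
Z(A, S) = -A
z(n) = n (z(n) = -(-1)*n = n)
-23079/z(70) = -23079/70 = -23079*1/70 = -3297/10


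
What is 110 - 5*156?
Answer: -670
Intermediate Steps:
110 - 5*156 = 110 - 780 = -670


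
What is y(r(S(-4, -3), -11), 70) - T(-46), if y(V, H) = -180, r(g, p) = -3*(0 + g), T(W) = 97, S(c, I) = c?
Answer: -277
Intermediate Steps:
r(g, p) = -3*g
y(r(S(-4, -3), -11), 70) - T(-46) = -180 - 1*97 = -180 - 97 = -277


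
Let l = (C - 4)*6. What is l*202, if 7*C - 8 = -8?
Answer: -4848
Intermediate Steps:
C = 0 (C = 8/7 + (⅐)*(-8) = 8/7 - 8/7 = 0)
l = -24 (l = (0 - 4)*6 = -4*6 = -24)
l*202 = -24*202 = -4848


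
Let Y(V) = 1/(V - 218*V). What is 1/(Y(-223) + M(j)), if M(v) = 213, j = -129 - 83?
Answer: 48391/10307284 ≈ 0.0046948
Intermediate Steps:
Y(V) = -1/(217*V) (Y(V) = 1/(-217*V) = -1/(217*V))
j = -212
1/(Y(-223) + M(j)) = 1/(-1/217/(-223) + 213) = 1/(-1/217*(-1/223) + 213) = 1/(1/48391 + 213) = 1/(10307284/48391) = 48391/10307284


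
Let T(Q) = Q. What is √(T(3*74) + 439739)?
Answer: √439961 ≈ 663.30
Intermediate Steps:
√(T(3*74) + 439739) = √(3*74 + 439739) = √(222 + 439739) = √439961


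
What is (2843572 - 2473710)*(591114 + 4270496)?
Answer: 1798124797820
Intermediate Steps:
(2843572 - 2473710)*(591114 + 4270496) = 369862*4861610 = 1798124797820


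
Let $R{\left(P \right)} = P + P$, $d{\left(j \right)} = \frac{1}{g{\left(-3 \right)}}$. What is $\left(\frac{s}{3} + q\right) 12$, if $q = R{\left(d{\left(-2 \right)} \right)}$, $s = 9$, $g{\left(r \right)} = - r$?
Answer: $44$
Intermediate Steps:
$d{\left(j \right)} = \frac{1}{3}$ ($d{\left(j \right)} = \frac{1}{\left(-1\right) \left(-3\right)} = \frac{1}{3}$)
$R{\left(P \right)} = 2 P$
$q = \frac{2}{3}$ ($q = 2 \cdot \frac{1}{3} = \frac{2}{3} \approx 0.66667$)
$\left(\frac{s}{3} + q\right) 12 = \left(\frac{9}{3} + \frac{2}{3}\right) 12 = \left(9 \cdot \frac{1}{3} + \frac{2}{3}\right) 12 = \left(3 + \frac{2}{3}\right) 12 = \frac{11}{3} \cdot 12 = 44$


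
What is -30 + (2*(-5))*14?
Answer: -170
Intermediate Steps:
-30 + (2*(-5))*14 = -30 - 10*14 = -30 - 140 = -170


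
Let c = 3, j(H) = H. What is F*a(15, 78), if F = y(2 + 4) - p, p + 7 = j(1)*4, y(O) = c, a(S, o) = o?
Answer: 468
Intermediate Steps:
y(O) = 3
p = -3 (p = -7 + 1*4 = -7 + 4 = -3)
F = 6 (F = 3 - 1*(-3) = 3 + 3 = 6)
F*a(15, 78) = 6*78 = 468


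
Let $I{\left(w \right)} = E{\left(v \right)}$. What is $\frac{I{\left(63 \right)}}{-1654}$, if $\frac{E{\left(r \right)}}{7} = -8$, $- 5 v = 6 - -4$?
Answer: $\frac{28}{827} \approx 0.033857$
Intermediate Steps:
$v = -2$ ($v = - \frac{6 - -4}{5} = - \frac{6 + 4}{5} = \left(- \frac{1}{5}\right) 10 = -2$)
$E{\left(r \right)} = -56$ ($E{\left(r \right)} = 7 \left(-8\right) = -56$)
$I{\left(w \right)} = -56$
$\frac{I{\left(63 \right)}}{-1654} = - \frac{56}{-1654} = \left(-56\right) \left(- \frac{1}{1654}\right) = \frac{28}{827}$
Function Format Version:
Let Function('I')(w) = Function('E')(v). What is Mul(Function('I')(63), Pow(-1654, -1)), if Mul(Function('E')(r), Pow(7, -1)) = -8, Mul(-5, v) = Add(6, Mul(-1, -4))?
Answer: Rational(28, 827) ≈ 0.033857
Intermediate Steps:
v = -2 (v = Mul(Rational(-1, 5), Add(6, Mul(-1, -4))) = Mul(Rational(-1, 5), Add(6, 4)) = Mul(Rational(-1, 5), 10) = -2)
Function('E')(r) = -56 (Function('E')(r) = Mul(7, -8) = -56)
Function('I')(w) = -56
Mul(Function('I')(63), Pow(-1654, -1)) = Mul(-56, Pow(-1654, -1)) = Mul(-56, Rational(-1, 1654)) = Rational(28, 827)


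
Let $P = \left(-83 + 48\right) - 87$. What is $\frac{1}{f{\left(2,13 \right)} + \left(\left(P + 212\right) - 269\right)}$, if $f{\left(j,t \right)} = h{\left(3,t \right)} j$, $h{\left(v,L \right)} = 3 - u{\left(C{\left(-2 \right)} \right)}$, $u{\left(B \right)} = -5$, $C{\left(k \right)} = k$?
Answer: $- \frac{1}{163} \approx -0.006135$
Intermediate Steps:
$h{\left(v,L \right)} = 8$ ($h{\left(v,L \right)} = 3 - -5 = 3 + 5 = 8$)
$P = -122$ ($P = -35 - 87 = -122$)
$f{\left(j,t \right)} = 8 j$
$\frac{1}{f{\left(2,13 \right)} + \left(\left(P + 212\right) - 269\right)} = \frac{1}{8 \cdot 2 + \left(\left(-122 + 212\right) - 269\right)} = \frac{1}{16 + \left(90 - 269\right)} = \frac{1}{16 - 179} = \frac{1}{-163} = - \frac{1}{163}$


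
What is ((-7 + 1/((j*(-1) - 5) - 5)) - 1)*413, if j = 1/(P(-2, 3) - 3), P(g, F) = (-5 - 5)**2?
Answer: -3248245/971 ≈ -3345.3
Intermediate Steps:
P(g, F) = 100 (P(g, F) = (-10)**2 = 100)
j = 1/97 (j = 1/(100 - 3) = 1/97 ≈ 0.010309)
((-7 + 1/((j*(-1) - 5) - 5)) - 1)*413 = ((-7 + 1/(((1/97)*(-1) - 5) - 5)) - 1)*413 = ((-7 + 1/((-1/97 - 5) - 5)) - 1)*413 = ((-7 + 1/(-486/97 - 5)) - 1)*413 = ((-7 + 1/(-971/97)) - 1)*413 = ((-7 - 97/971) - 1)*413 = (-6894/971 - 1)*413 = -7865/971*413 = -3248245/971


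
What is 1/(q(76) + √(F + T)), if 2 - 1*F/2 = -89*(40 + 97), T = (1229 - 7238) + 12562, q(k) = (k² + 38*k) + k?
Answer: 8740/76356657 - √30943/76356657 ≈ 0.00011216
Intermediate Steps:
q(k) = k² + 39*k
T = 6553 (T = -6009 + 12562 = 6553)
F = 24390 (F = 4 - (-178)*(40 + 97) = 4 - (-178)*137 = 4 - 2*(-12193) = 4 + 24386 = 24390)
1/(q(76) + √(F + T)) = 1/(76*(39 + 76) + √(24390 + 6553)) = 1/(76*115 + √30943) = 1/(8740 + √30943)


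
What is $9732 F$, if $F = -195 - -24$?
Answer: $-1664172$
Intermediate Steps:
$F = -171$ ($F = -195 + 24 = -171$)
$9732 F = 9732 \left(-171\right) = -1664172$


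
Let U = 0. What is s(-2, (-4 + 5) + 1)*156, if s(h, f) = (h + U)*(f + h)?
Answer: 0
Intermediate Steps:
s(h, f) = h*(f + h) (s(h, f) = (h + 0)*(f + h) = h*(f + h))
s(-2, (-4 + 5) + 1)*156 = -2*(((-4 + 5) + 1) - 2)*156 = -2*((1 + 1) - 2)*156 = -2*(2 - 2)*156 = -2*0*156 = 0*156 = 0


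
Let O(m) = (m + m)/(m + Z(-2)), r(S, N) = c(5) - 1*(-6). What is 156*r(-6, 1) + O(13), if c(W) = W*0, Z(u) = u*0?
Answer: 938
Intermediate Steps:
Z(u) = 0
c(W) = 0
r(S, N) = 6 (r(S, N) = 0 - 1*(-6) = 0 + 6 = 6)
O(m) = 2 (O(m) = (m + m)/(m + 0) = (2*m)/m = 2)
156*r(-6, 1) + O(13) = 156*6 + 2 = 936 + 2 = 938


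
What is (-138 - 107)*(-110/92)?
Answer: 13475/46 ≈ 292.93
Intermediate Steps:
(-138 - 107)*(-110/92) = -(-26950)/92 = -245*(-55/46) = 13475/46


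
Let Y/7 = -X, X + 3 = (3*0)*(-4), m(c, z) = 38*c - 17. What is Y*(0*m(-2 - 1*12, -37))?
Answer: 0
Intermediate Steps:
m(c, z) = -17 + 38*c
X = -3 (X = -3 + (3*0)*(-4) = -3 + 0*(-4) = -3 + 0 = -3)
Y = 21 (Y = 7*(-1*(-3)) = 7*3 = 21)
Y*(0*m(-2 - 1*12, -37)) = 21*(0*(-17 + 38*(-2 - 1*12))) = 21*(0*(-17 + 38*(-2 - 12))) = 21*(0*(-17 + 38*(-14))) = 21*(0*(-17 - 532)) = 21*(0*(-549)) = 21*0 = 0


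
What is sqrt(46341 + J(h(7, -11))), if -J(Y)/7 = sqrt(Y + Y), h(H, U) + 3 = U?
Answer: sqrt(46341 - 14*I*sqrt(7)) ≈ 215.27 - 0.086*I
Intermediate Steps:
h(H, U) = -3 + U
J(Y) = -7*sqrt(2)*sqrt(Y) (J(Y) = -7*sqrt(Y + Y) = -7*sqrt(2)*sqrt(Y))
sqrt(46341 + J(h(7, -11))) = sqrt(46341 - 7*sqrt(2)*sqrt(-3 - 11)) = sqrt(46341 - 7*sqrt(2)*sqrt(-14)) = sqrt(46341 - 7*sqrt(2)*I*sqrt(14)) = sqrt(46341 - 14*I*sqrt(7))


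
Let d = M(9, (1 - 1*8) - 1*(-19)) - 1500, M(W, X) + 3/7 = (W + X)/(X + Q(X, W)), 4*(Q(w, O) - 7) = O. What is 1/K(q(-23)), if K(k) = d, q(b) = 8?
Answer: -595/892167 ≈ -0.00066692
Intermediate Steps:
Q(w, O) = 7 + O/4
M(W, X) = -3/7 + (W + X)/(7 + X + W/4) (M(W, X) = -3/7 + (W + X)/(X + (7 + W/4)) = -3/7 + (W + X)/(7 + X + W/4))
d = -892167/595 (d = (-84 + 16*((1 - 1*8) - 1*(-19)) + 25*9)/(7*(28 + 9 + 4*((1 - 1*8) - 1*(-19)))) - 1500 = (-84 + 16*((1 - 8) + 19) + 225)/(7*(28 + 9 + 4*((1 - 8) + 19))) - 1500 = (-84 + 16*(-7 + 19) + 225)/(7*(28 + 9 + 4*(-7 + 19))) - 1500 = (-84 + 16*12 + 225)/(7*(28 + 9 + 4*12)) - 1500 = (-84 + 192 + 225)/(7*(28 + 9 + 48)) - 1500 = (1/7)*333/85 - 1500 = (1/7)*(1/85)*333 - 1500 = 333/595 - 1500 = -892167/595 ≈ -1499.4)
K(k) = -892167/595
1/K(q(-23)) = 1/(-892167/595) = -595/892167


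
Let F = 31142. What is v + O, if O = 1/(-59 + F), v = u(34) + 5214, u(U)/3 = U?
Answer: 165237229/31083 ≈ 5316.0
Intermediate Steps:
u(U) = 3*U
v = 5316 (v = 3*34 + 5214 = 102 + 5214 = 5316)
O = 1/31083 (O = 1/(-59 + 31142) = 1/31083 ≈ 3.2172e-5)
v + O = 5316 + 1/31083 = 165237229/31083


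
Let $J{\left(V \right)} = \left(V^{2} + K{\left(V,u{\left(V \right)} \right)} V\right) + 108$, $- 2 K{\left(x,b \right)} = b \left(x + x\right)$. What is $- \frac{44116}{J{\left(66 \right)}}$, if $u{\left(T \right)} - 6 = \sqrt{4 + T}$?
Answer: $- \frac{474247}{425871} + \frac{1334509 \sqrt{70}}{5962194} \approx 0.75909$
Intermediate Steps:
$u{\left(T \right)} = 6 + \sqrt{4 + T}$
$K{\left(x,b \right)} = - b x$ ($K{\left(x,b \right)} = - \frac{b \left(x + x\right)}{2} = - \frac{b 2 x}{2} = - \frac{2 b x}{2} = - b x$)
$J{\left(V \right)} = 108 + V^{2} - V^{2} \left(6 + \sqrt{4 + V}\right)$ ($J{\left(V \right)} = \left(V^{2} + - \left(6 + \sqrt{4 + V}\right) V V\right) + 108 = \left(V^{2} + - V \left(6 + \sqrt{4 + V}\right) V\right) + 108 = \left(V^{2} - V^{2} \left(6 + \sqrt{4 + V}\right)\right) + 108 = 108 + V^{2} - V^{2} \left(6 + \sqrt{4 + V}\right)$)
$- \frac{44116}{J{\left(66 \right)}} = - \frac{44116}{108 - 5 \cdot 66^{2} - 66^{2} \sqrt{4 + 66}} = - \frac{44116}{108 - 21780 - 4356 \sqrt{70}} = - \frac{44116}{-21672 - 4356 \sqrt{70}}$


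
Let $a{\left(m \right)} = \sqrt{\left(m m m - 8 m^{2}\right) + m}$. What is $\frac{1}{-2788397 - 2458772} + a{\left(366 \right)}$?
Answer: $- \frac{1}{5247169} + \sqrt{47956614} \approx 6925.1$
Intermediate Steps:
$a{\left(m \right)} = \sqrt{m + m^{3} - 8 m^{2}}$ ($a{\left(m \right)} = \sqrt{\left(m^{2} m - 8 m^{2}\right) + m} = \sqrt{\left(m^{3} - 8 m^{2}\right) + m} = \sqrt{m + m^{3} - 8 m^{2}}$)
$\frac{1}{-2788397 - 2458772} + a{\left(366 \right)} = \frac{1}{-2788397 - 2458772} + \sqrt{366 \left(1 + 366^{2} - 2928\right)} = \frac{1}{-5247169} + \sqrt{366 \left(1 + 133956 - 2928\right)} = - \frac{1}{5247169} + \sqrt{366 \cdot 131029} = - \frac{1}{5247169} + \sqrt{47956614}$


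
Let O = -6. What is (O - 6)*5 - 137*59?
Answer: -8143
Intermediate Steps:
(O - 6)*5 - 137*59 = (-6 - 6)*5 - 137*59 = -12*5 - 8083 = -60 - 8083 = -8143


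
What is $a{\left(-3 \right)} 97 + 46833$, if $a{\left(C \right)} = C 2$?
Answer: $46251$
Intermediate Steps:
$a{\left(C \right)} = 2 C$
$a{\left(-3 \right)} 97 + 46833 = 2 \left(-3\right) 97 + 46833 = \left(-6\right) 97 + 46833 = -582 + 46833 = 46251$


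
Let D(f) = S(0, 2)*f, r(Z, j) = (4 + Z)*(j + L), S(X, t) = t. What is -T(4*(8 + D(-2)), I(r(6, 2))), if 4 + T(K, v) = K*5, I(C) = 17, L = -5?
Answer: -76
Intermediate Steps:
r(Z, j) = (-5 + j)*(4 + Z) (r(Z, j) = (4 + Z)*(j - 5) = (4 + Z)*(-5 + j) = (-5 + j)*(4 + Z))
D(f) = 2*f
T(K, v) = -4 + 5*K (T(K, v) = -4 + K*5 = -4 + 5*K)
-T(4*(8 + D(-2)), I(r(6, 2))) = -(-4 + 5*(4*(8 + 2*(-2)))) = -(-4 + 5*(4*(8 - 4))) = -(-4 + 5*(4*4)) = -(-4 + 5*16) = -(-4 + 80) = -1*76 = -76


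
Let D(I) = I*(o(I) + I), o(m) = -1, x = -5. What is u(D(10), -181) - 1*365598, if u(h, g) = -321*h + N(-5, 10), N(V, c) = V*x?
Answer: -394463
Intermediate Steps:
N(V, c) = -5*V (N(V, c) = V*(-5) = -5*V)
D(I) = I*(-1 + I)
u(h, g) = 25 - 321*h (u(h, g) = -321*h - 5*(-5) = -321*h + 25 = 25 - 321*h)
u(D(10), -181) - 1*365598 = (25 - 3210*(-1 + 10)) - 1*365598 = (25 - 3210*9) - 365598 = (25 - 321*90) - 365598 = (25 - 28890) - 365598 = -28865 - 365598 = -394463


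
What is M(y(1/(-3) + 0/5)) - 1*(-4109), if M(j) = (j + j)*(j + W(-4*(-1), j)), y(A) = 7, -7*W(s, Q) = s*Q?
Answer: 4151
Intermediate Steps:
W(s, Q) = -Q*s/7 (W(s, Q) = -s*Q/7 = -Q*s/7)
M(j) = 6*j**2/7 (M(j) = (j + j)*(j - j*(-4*(-1))/7) = (2*j)*(j - 1/7*j*4) = (2*j)*(j - 4*j/7) = (2*j)*(3*j/7) = 6*j**2/7)
M(y(1/(-3) + 0/5)) - 1*(-4109) = (6/7)*7**2 - 1*(-4109) = (6/7)*49 + 4109 = 42 + 4109 = 4151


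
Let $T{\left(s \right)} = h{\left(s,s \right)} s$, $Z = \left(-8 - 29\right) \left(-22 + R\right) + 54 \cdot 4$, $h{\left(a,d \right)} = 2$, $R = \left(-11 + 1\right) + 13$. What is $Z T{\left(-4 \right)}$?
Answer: $-7352$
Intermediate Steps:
$R = 3$ ($R = -10 + 13 = 3$)
$Z = 919$ ($Z = \left(-8 - 29\right) \left(-22 + 3\right) + 54 \cdot 4 = \left(-37\right) \left(-19\right) + 216 = 703 + 216 = 919$)
$T{\left(s \right)} = 2 s$
$Z T{\left(-4 \right)} = 919 \cdot 2 \left(-4\right) = 919 \left(-8\right) = -7352$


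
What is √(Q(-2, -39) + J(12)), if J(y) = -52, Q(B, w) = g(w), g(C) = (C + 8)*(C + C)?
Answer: 13*√14 ≈ 48.642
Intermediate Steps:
g(C) = 2*C*(8 + C) (g(C) = (8 + C)*(2*C) = 2*C*(8 + C))
Q(B, w) = 2*w*(8 + w)
√(Q(-2, -39) + J(12)) = √(2*(-39)*(8 - 39) - 52) = √(2*(-39)*(-31) - 52) = √(2418 - 52) = √2366 = 13*√14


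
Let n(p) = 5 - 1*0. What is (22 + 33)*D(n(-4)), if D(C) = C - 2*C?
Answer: -275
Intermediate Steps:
n(p) = 5 (n(p) = 5 + 0 = 5)
D(C) = -C
(22 + 33)*D(n(-4)) = (22 + 33)*(-1*5) = 55*(-5) = -275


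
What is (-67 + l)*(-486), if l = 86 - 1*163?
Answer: 69984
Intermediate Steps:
l = -77 (l = 86 - 163 = -77)
(-67 + l)*(-486) = (-67 - 77)*(-486) = -144*(-486) = 69984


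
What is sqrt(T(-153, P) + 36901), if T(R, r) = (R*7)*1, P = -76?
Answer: sqrt(35830) ≈ 189.29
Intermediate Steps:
T(R, r) = 7*R (T(R, r) = (7*R)*1 = 7*R)
sqrt(T(-153, P) + 36901) = sqrt(7*(-153) + 36901) = sqrt(-1071 + 36901) = sqrt(35830)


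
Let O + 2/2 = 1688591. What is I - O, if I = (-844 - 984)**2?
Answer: 1652994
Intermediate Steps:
O = 1688590 (O = -1 + 1688591 = 1688590)
I = 3341584 (I = (-1828)**2 = 3341584)
I - O = 3341584 - 1*1688590 = 3341584 - 1688590 = 1652994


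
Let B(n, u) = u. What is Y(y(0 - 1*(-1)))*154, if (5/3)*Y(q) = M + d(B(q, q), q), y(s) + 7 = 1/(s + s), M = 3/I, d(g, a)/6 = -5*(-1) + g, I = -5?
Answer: -22176/25 ≈ -887.04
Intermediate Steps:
d(g, a) = 30 + 6*g (d(g, a) = 6*(-5*(-1) + g) = 6*(5 + g) = 30 + 6*g)
M = -3/5 (M = 3/(-5) = 3*(-1/5) = -3/5 ≈ -0.60000)
y(s) = -7 + 1/(2*s) (y(s) = -7 + 1/(s + s) = -7 + 1/(2*s))
Y(q) = 441/25 + 18*q/5 (Y(q) = 3*(-3/5 + (30 + 6*q))/5 = 3*(147/5 + 6*q)/5 = 441/25 + 18*q/5)
Y(y(0 - 1*(-1)))*154 = (441/25 + 18*(-7 + 1/(2*(0 - 1*(-1))))/5)*154 = (441/25 + 18*(-7 + 1/(2*(0 + 1)))/5)*154 = (441/25 + 18*(-7 + (1/2)/1)/5)*154 = (441/25 + 18*(-7 + (1/2)*1)/5)*154 = (441/25 + 18*(-7 + 1/2)/5)*154 = (441/25 + (18/5)*(-13/2))*154 = (441/25 - 117/5)*154 = -144/25*154 = -22176/25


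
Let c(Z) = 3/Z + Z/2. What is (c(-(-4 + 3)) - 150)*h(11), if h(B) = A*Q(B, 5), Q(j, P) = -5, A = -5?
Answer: -7325/2 ≈ -3662.5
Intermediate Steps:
c(Z) = Z/2 + 3/Z (c(Z) = 3/Z + Z*(½) = 3/Z + Z/2 = Z/2 + 3/Z)
h(B) = 25 (h(B) = -5*(-5) = 25)
(c(-(-4 + 3)) - 150)*h(11) = (((-(-4 + 3))/2 + 3/((-(-4 + 3)))) - 150)*25 = (((-1*(-1))/2 + 3/((-1*(-1)))) - 150)*25 = (((½)*1 + 3/1) - 150)*25 = ((½ + 3*1) - 150)*25 = ((½ + 3) - 150)*25 = (7/2 - 150)*25 = -293/2*25 = -7325/2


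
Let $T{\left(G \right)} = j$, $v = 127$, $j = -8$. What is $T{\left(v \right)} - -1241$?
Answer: $1233$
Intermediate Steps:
$T{\left(G \right)} = -8$
$T{\left(v \right)} - -1241 = -8 - -1241 = -8 + 1241 = 1233$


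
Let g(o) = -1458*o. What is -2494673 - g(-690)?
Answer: -3500693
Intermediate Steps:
-2494673 - g(-690) = -2494673 - (-1458)*(-690) = -2494673 - 1*1006020 = -2494673 - 1006020 = -3500693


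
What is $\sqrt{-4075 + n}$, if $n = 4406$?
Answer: $\sqrt{331} \approx 18.193$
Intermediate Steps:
$\sqrt{-4075 + n} = \sqrt{-4075 + 4406} = \sqrt{331}$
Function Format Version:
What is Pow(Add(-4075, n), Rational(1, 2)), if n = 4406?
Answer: Pow(331, Rational(1, 2)) ≈ 18.193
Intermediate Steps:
Pow(Add(-4075, n), Rational(1, 2)) = Pow(Add(-4075, 4406), Rational(1, 2)) = Pow(331, Rational(1, 2))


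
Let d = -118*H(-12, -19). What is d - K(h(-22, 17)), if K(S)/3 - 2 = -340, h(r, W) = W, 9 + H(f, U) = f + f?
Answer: 4908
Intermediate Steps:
H(f, U) = -9 + 2*f (H(f, U) = -9 + (f + f) = -9 + 2*f)
K(S) = -1014 (K(S) = 6 + 3*(-340) = 6 - 1020 = -1014)
d = 3894 (d = -118*(-9 + 2*(-12)) = -118*(-9 - 24) = -118*(-33) = 3894)
d - K(h(-22, 17)) = 3894 - 1*(-1014) = 3894 + 1014 = 4908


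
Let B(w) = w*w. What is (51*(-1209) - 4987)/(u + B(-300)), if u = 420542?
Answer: -33323/255271 ≈ -0.13054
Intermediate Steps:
B(w) = w**2
(51*(-1209) - 4987)/(u + B(-300)) = (51*(-1209) - 4987)/(420542 + (-300)**2) = (-61659 - 4987)/(420542 + 90000) = -66646/510542 = -66646*1/510542 = -33323/255271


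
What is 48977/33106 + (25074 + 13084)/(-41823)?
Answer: 785106323/1384592238 ≈ 0.56703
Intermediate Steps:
48977/33106 + (25074 + 13084)/(-41823) = 48977*(1/33106) + 38158*(-1/41823) = 48977/33106 - 38158/41823 = 785106323/1384592238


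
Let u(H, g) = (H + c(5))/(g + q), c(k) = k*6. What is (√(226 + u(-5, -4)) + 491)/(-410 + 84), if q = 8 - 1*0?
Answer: -491/326 - √929/652 ≈ -1.5529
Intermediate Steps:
q = 8 (q = 8 + 0 = 8)
c(k) = 6*k
u(H, g) = (30 + H)/(8 + g) (u(H, g) = (H + 6*5)/(g + 8) = (H + 30)/(8 + g) = (30 + H)/(8 + g))
(√(226 + u(-5, -4)) + 491)/(-410 + 84) = (√(226 + (30 - 5)/(8 - 4)) + 491)/(-410 + 84) = (√(226 + 25/4) + 491)/(-326) = (√(226 + (¼)*25) + 491)*(-1/326) = (√(226 + 25/4) + 491)*(-1/326) = (√(929/4) + 491)*(-1/326) = (√929/2 + 491)*(-1/326) = (491 + √929/2)*(-1/326) = -491/326 - √929/652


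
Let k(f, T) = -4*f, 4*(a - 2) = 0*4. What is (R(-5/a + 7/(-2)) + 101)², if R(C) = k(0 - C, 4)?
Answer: 5929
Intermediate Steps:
a = 2 (a = 2 + (0*4)/4 = 2 + (¼)*0 = 2 + 0 = 2)
R(C) = 4*C (R(C) = -4*(0 - C) = -(-4)*C = 4*C)
(R(-5/a + 7/(-2)) + 101)² = (4*(-5/2 + 7/(-2)) + 101)² = (4*(-5*½ + 7*(-½)) + 101)² = (4*(-5/2 - 7/2) + 101)² = (4*(-6) + 101)² = (-24 + 101)² = 77² = 5929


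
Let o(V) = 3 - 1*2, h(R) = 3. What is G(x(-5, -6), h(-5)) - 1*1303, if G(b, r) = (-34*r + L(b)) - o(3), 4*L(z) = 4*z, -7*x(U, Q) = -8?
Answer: -9834/7 ≈ -1404.9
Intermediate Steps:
x(U, Q) = 8/7 (x(U, Q) = -⅐*(-8) = 8/7)
L(z) = z (L(z) = (4*z)/4 = z)
o(V) = 1 (o(V) = 3 - 2 = 1)
G(b, r) = -1 + b - 34*r (G(b, r) = (-34*r + b) - 1*1 = (b - 34*r) - 1 = -1 + b - 34*r)
G(x(-5, -6), h(-5)) - 1*1303 = (-1 + 8/7 - 34*3) - 1*1303 = (-1 + 8/7 - 102) - 1303 = -713/7 - 1303 = -9834/7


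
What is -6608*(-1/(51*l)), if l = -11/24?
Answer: -52864/187 ≈ -282.70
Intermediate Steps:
l = -11/24 (l = -11*1/24 = -11/24 ≈ -0.45833)
-6608*(-1/(51*l)) = -6608/((-51*(-11/24))) = -6608/187/8 = -6608*8/187 = -52864/187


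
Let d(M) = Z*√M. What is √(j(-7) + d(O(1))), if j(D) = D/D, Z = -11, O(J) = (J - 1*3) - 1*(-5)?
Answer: √(1 - 11*√3) ≈ 4.2488*I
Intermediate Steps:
O(J) = 2 + J (O(J) = (J - 3) + 5 = (-3 + J) + 5 = 2 + J)
j(D) = 1
d(M) = -11*√M
√(j(-7) + d(O(1))) = √(1 - 11*√(2 + 1)) = √(1 - 11*√3)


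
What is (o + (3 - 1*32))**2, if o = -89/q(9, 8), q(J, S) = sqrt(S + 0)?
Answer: 14649/8 + 2581*sqrt(2)/2 ≈ 3656.2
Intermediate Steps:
q(J, S) = sqrt(S)
o = -89*sqrt(2)/4 ≈ -31.466
(o + (3 - 1*32))**2 = (-89*sqrt(2)/4 + (3 - 1*32))**2 = (-89*sqrt(2)/4 + (3 - 32))**2 = (-89*sqrt(2)/4 - 29)**2 = (-29 - 89*sqrt(2)/4)**2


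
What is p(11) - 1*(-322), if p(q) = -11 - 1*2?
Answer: 309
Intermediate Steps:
p(q) = -13 (p(q) = -11 - 2 = -13)
p(11) - 1*(-322) = -13 - 1*(-322) = -13 + 322 = 309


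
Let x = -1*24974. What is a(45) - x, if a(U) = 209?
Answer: 25183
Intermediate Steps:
x = -24974
a(45) - x = 209 - 1*(-24974) = 209 + 24974 = 25183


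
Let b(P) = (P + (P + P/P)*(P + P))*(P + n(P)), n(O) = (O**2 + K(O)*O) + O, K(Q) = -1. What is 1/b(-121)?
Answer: 1/419903880 ≈ 2.3815e-9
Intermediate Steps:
n(O) = O**2 (n(O) = (O**2 - O) + O = O**2)
b(P) = (P + P**2)*(P + 2*P*(1 + P)) (b(P) = (P + (P + P/P)*(P + P))*(P + P**2) = (P + (P + 1)*(2*P))*(P + P**2) = (P + (1 + P)*(2*P))*(P + P**2) = (P + 2*P*(1 + P))*(P + P**2) = (P + P**2)*(P + 2*P*(1 + P)))
1/b(-121) = 1/((-121)**2*(3 + 2*(-121)**2 + 5*(-121))) = 1/(14641*(3 + 2*14641 - 605)) = 1/(14641*(3 + 29282 - 605)) = 1/(14641*28680) = 1/419903880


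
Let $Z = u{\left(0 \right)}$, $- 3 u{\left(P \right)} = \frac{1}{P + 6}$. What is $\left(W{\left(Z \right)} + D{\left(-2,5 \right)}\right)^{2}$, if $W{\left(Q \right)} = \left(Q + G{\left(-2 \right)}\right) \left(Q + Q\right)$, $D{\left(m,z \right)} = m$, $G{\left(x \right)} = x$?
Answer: $\frac{82369}{26244} \approx 3.1386$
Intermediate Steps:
$u{\left(P \right)} = - \frac{1}{3 \left(6 + P\right)}$ ($u{\left(P \right)} = - \frac{1}{3 \left(P + 6\right)} = - \frac{1}{3 \left(6 + P\right)}$)
$Z = - \frac{1}{18}$ ($Z = - \frac{1}{18 + 3 \cdot 0} = - \frac{1}{18 + 0} = - \frac{1}{18} \approx -0.055556$)
$W{\left(Q \right)} = 2 Q \left(-2 + Q\right)$ ($W{\left(Q \right)} = \left(Q - 2\right) \left(Q + Q\right) = \left(-2 + Q\right) 2 Q = 2 Q \left(-2 + Q\right)$)
$\left(W{\left(Z \right)} + D{\left(-2,5 \right)}\right)^{2} = \left(2 \left(- \frac{1}{18}\right) \left(-2 - \frac{1}{18}\right) - 2\right)^{2} = \left(2 \left(- \frac{1}{18}\right) \left(- \frac{37}{18}\right) - 2\right)^{2} = \left(\frac{37}{162} - 2\right)^{2} = \left(- \frac{287}{162}\right)^{2} = \frac{82369}{26244}$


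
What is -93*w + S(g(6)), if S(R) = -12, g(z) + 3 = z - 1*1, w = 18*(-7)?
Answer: 11706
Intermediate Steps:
w = -126
g(z) = -4 + z (g(z) = -3 + (z - 1*1) = -3 + (z - 1) = -3 + (-1 + z) = -4 + z)
-93*w + S(g(6)) = -93*(-126) - 12 = 11718 - 12 = 11706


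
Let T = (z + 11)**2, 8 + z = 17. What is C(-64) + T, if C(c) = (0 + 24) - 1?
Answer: 423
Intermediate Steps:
z = 9 (z = -8 + 17 = 9)
T = 400 (T = (9 + 11)**2 = 20**2 = 400)
C(c) = 23 (C(c) = 24 - 1 = 23)
C(-64) + T = 23 + 400 = 423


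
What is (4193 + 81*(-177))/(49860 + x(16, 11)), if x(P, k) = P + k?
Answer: -10144/49887 ≈ -0.20334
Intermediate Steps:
(4193 + 81*(-177))/(49860 + x(16, 11)) = (4193 + 81*(-177))/(49860 + (16 + 11)) = (4193 - 14337)/(49860 + 27) = -10144/49887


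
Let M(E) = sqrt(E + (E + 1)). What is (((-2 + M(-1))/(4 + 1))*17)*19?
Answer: -646/5 + 323*I/5 ≈ -129.2 + 64.6*I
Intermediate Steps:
M(E) = sqrt(1 + 2*E) (M(E) = sqrt(E + (1 + E)) = sqrt(1 + 2*E))
(((-2 + M(-1))/(4 + 1))*17)*19 = (((-2 + sqrt(1 + 2*(-1)))/(4 + 1))*17)*19 = (((-2 + sqrt(1 - 2))/5)*17)*19 = (((-2 + sqrt(-1))*(1/5))*17)*19 = (((-2 + I)*(1/5))*17)*19 = ((-2/5 + I/5)*17)*19 = (-34/5 + 17*I/5)*19 = -646/5 + 323*I/5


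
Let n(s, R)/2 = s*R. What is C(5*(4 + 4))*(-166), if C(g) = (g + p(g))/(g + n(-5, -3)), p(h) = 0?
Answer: -664/7 ≈ -94.857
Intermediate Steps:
n(s, R) = 2*R*s (n(s, R) = 2*(s*R) = 2*(R*s) = 2*R*s)
C(g) = g/(30 + g) (C(g) = (g + 0)/(g + 2*(-3)*(-5)) = g/(g + 30) = g/(30 + g))
C(5*(4 + 4))*(-166) = ((5*(4 + 4))/(30 + 5*(4 + 4)))*(-166) = ((5*8)/(30 + 5*8))*(-166) = (40/(30 + 40))*(-166) = (40/70)*(-166) = (40*(1/70))*(-166) = (4/7)*(-166) = -664/7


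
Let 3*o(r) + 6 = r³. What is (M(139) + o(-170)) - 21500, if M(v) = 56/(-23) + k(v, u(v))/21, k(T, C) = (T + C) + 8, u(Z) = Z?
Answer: -801373064/483 ≈ -1.6592e+6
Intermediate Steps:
o(r) = -2 + r³/3
k(T, C) = 8 + C + T (k(T, C) = (C + T) + 8 = 8 + C + T)
M(v) = -992/483 + 2*v/21 (M(v) = 56/(-23) + (8 + v + v)/21 = 56*(-1/23) + (8 + 2*v)*(1/21) = -56/23 + (8/21 + 2*v/21) = -992/483 + 2*v/21)
(M(139) + o(-170)) - 21500 = ((-992/483 + (2/21)*139) + (-2 + (⅓)*(-170)³)) - 21500 = ((-992/483 + 278/21) + (-2 + (⅓)*(-4913000))) - 21500 = (5402/483 + (-2 - 4913000/3)) - 21500 = (5402/483 - 4913006/3) - 21500 = -790988564/483 - 21500 = -801373064/483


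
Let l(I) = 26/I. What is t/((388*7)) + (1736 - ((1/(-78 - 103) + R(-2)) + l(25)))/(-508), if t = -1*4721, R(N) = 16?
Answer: -1998629819/390204325 ≈ -5.1220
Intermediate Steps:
t = -4721
t/((388*7)) + (1736 - ((1/(-78 - 103) + R(-2)) + l(25)))/(-508) = -4721/(388*7) + (1736 - ((1/(-78 - 103) + 16) + 26/25))/(-508) = -4721/2716 + (1736 - ((1/(-181) + 16) + 26*(1/25)))*(-1/508) = -4721*1/2716 + (1736 - ((-1/181 + 16) + 26/25))*(-1/508) = -4721/2716 + (1736 - (2895/181 + 26/25))*(-1/508) = -4721/2716 + (1736 - 1*77081/4525)*(-1/508) = -4721/2716 + (1736 - 77081/4525)*(-1/508) = -4721/2716 + (7778319/4525)*(-1/508) = -4721/2716 - 7778319/2298700 = -1998629819/390204325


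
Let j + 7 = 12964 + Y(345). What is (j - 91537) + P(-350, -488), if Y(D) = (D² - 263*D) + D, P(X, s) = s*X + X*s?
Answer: 291655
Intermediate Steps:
P(X, s) = 2*X*s (P(X, s) = X*s + X*s = 2*X*s)
Y(D) = D² - 262*D
j = 41592 (j = -7 + (12964 + 345*(-262 + 345)) = -7 + (12964 + 345*83) = -7 + (12964 + 28635) = -7 + 41599 = 41592)
(j - 91537) + P(-350, -488) = (41592 - 91537) + 2*(-350)*(-488) = -49945 + 341600 = 291655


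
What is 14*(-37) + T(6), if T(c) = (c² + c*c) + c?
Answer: -440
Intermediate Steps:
T(c) = c + 2*c² (T(c) = (c² + c²) + c = 2*c² + c = c + 2*c²)
14*(-37) + T(6) = 14*(-37) + 6*(1 + 2*6) = -518 + 6*(1 + 12) = -518 + 6*13 = -518 + 78 = -440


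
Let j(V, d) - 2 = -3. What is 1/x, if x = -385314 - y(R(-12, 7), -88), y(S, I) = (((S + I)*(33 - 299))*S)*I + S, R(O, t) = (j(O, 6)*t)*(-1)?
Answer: 1/12887015 ≈ 7.7598e-8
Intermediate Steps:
j(V, d) = -1 (j(V, d) = 2 - 3 = -1)
R(O, t) = t (R(O, t) = -t*(-1) = t)
y(S, I) = S + I*S*(-266*I - 266*S) (y(S, I) = (((I + S)*(-266))*S)*I + S = ((-266*I - 266*S)*S)*I + S = (S*(-266*I - 266*S))*I + S = I*S*(-266*I - 266*S) + S = S + I*S*(-266*I - 266*S))
x = 12887015 (x = -385314 - 7*(1 - 266*(-88)² - 266*(-88)*7) = -385314 - 7*(1 - 266*7744 + 163856) = -385314 - 7*(1 - 2059904 + 163856) = -385314 - 7*(-1896047) = -385314 - 1*(-13272329) = -385314 + 13272329 = 12887015)
1/x = 1/12887015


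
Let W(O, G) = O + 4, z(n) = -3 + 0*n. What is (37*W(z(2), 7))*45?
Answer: 1665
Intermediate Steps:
z(n) = -3 (z(n) = -3 + 0 = -3)
W(O, G) = 4 + O
(37*W(z(2), 7))*45 = (37*(4 - 3))*45 = (37*1)*45 = 37*45 = 1665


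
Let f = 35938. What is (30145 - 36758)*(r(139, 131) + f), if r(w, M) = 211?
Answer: -239053337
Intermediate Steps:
(30145 - 36758)*(r(139, 131) + f) = (30145 - 36758)*(211 + 35938) = -6613*36149 = -239053337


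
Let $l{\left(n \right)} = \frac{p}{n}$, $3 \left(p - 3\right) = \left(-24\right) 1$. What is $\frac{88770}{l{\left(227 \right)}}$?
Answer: $-4030158$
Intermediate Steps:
$p = -5$ ($p = 3 + \frac{\left(-24\right) 1}{3} = 3 + \frac{1}{3} \left(-24\right) = 3 - 8 = -5$)
$l{\left(n \right)} = - \frac{5}{n}$
$\frac{88770}{l{\left(227 \right)}} = \frac{88770}{\left(-5\right) \frac{1}{227}} = \frac{88770}{- \frac{5}{227}} = 88770 \left(- \frac{227}{5}\right) = -4030158$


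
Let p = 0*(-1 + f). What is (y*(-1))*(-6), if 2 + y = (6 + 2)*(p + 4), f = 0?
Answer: 180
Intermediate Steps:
p = 0 (p = 0*(-1 + 0) = 0*(-1) = 0)
y = 30 (y = -2 + (6 + 2)*(0 + 4) = -2 + 8*4 = -2 + 32 = 30)
(y*(-1))*(-6) = (30*(-1))*(-6) = -30*(-6) = 180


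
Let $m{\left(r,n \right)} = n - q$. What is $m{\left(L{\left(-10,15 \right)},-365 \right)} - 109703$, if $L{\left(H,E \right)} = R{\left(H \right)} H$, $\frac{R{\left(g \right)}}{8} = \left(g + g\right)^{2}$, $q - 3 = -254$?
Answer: $-109817$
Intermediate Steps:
$q = -251$ ($q = 3 - 254 = -251$)
$R{\left(g \right)} = 32 g^{2}$ ($R{\left(g \right)} = 8 \left(g + g\right)^{2} = 8 \left(2 g\right)^{2} = 8 \cdot 4 g^{2} = 32 g^{2}$)
$L{\left(H,E \right)} = 32 H^{3}$ ($L{\left(H,E \right)} = 32 H^{2} H = 32 H^{3}$)
$m{\left(r,n \right)} = 251 + n$ ($m{\left(r,n \right)} = n - -251 = n + 251 = 251 + n$)
$m{\left(L{\left(-10,15 \right)},-365 \right)} - 109703 = \left(251 - 365\right) - 109703 = -114 - 109703 = -109817$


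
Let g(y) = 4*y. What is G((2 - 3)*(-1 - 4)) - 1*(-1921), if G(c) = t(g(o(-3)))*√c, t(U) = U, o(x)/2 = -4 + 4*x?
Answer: 1921 - 128*√5 ≈ 1634.8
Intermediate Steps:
o(x) = -8 + 8*x (o(x) = 2*(-4 + 4*x) = -8 + 8*x)
G(c) = -128*√c (G(c) = (4*(-8 + 8*(-3)))*√c = (4*(-8 - 24))*√c = (4*(-32))*√c = -128*√c)
G((2 - 3)*(-1 - 4)) - 1*(-1921) = -128*√5 - 1*(-1921) = -128*√5 + 1921 = 1921 - 128*√5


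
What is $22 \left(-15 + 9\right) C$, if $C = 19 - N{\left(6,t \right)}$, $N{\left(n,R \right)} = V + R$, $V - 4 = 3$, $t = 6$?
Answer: $-792$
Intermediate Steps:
$V = 7$ ($V = 4 + 3 = 7$)
$N{\left(n,R \right)} = 7 + R$
$C = 6$ ($C = 19 - \left(7 + 6\right) = 19 - 13 = 6$)
$22 \left(-15 + 9\right) C = 22 \left(-15 + 9\right) 6 = 22 \left(-6\right) 6 = \left(-132\right) 6 = -792$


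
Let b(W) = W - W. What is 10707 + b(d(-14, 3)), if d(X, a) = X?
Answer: 10707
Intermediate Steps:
b(W) = 0
10707 + b(d(-14, 3)) = 10707 + 0 = 10707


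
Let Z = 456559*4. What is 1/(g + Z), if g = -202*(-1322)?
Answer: 1/2093280 ≈ 4.7772e-7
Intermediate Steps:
g = 267044
Z = 1826236
1/(g + Z) = 1/(267044 + 1826236) = 1/2093280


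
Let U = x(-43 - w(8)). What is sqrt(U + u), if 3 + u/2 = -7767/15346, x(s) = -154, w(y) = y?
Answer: I*sqrt(9479584831)/7673 ≈ 12.689*I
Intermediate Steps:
u = -53805/7673 (u = -6 + 2*(-7767/15346) = -6 - 7767/7673 = -53805/7673 ≈ -7.0123)
U = -154
sqrt(U + u) = sqrt(-154 - 53805/7673) = sqrt(-1235447/7673) = I*sqrt(9479584831)/7673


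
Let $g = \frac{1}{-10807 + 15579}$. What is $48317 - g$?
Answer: $\frac{230568723}{4772} \approx 48317.0$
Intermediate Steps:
$g = \frac{1}{4772} \approx 0.00020956$
$48317 - g = 48317 - \frac{1}{4772} = \frac{230568723}{4772}$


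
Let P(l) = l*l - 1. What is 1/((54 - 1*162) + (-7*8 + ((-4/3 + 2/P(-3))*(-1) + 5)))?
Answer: -12/1895 ≈ -0.0063325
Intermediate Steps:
P(l) = -1 + l² (P(l) = l² - 1 = -1 + l²)
1/((54 - 1*162) + (-7*8 + ((-4/3 + 2/P(-3))*(-1) + 5))) = 1/((54 - 1*162) + (-7*8 + ((-4/3 + 2/(-1 + (-3)²))*(-1) + 5))) = 1/((54 - 162) + (-56 + ((-4*⅓ + 2/(-1 + 9))*(-1) + 5))) = 1/(-108 + (-56 + ((-4/3 + 2/8)*(-1) + 5))) = 1/(-108 + (-56 + ((-4/3 + 2*(⅛))*(-1) + 5))) = 1/(-108 + (-56 + ((-4/3 + ¼)*(-1) + 5))) = 1/(-108 + (-56 + (-13/12*(-1) + 5))) = 1/(-108 + (-56 + (13/12 + 5))) = 1/(-108 + (-56 + 73/12)) = 1/(-108 - 599/12) = 1/(-1895/12) = -12/1895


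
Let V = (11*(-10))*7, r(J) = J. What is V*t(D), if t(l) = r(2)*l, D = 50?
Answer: -77000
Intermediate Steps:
V = -770 (V = -110*7 = -770)
t(l) = 2*l
V*t(D) = -1540*50 = -770*100 = -77000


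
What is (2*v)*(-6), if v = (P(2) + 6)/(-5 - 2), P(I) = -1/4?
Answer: 69/7 ≈ 9.8571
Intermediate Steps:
P(I) = -1/4 (P(I) = -1*1/4 = -1/4)
v = -23/28 (v = (-1/4 + 6)/(-5 - 2) = (23/4)/(-7) = (23/4)*(-1/7) = -23/28 ≈ -0.82143)
(2*v)*(-6) = (2*(-23/28))*(-6) = -23/14*(-6) = 69/7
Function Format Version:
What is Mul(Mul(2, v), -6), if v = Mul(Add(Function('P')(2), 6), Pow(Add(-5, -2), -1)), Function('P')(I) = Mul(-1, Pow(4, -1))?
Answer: Rational(69, 7) ≈ 9.8571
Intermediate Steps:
Function('P')(I) = Rational(-1, 4) (Function('P')(I) = Mul(-1, Rational(1, 4)) = Rational(-1, 4))
v = Rational(-23, 28) (v = Mul(Add(Rational(-1, 4), 6), Pow(Add(-5, -2), -1)) = Mul(Rational(23, 4), Pow(-7, -1)) = Mul(Rational(23, 4), Rational(-1, 7)) = Rational(-23, 28) ≈ -0.82143)
Mul(Mul(2, v), -6) = Mul(Mul(2, Rational(-23, 28)), -6) = Mul(Rational(-23, 14), -6) = Rational(69, 7)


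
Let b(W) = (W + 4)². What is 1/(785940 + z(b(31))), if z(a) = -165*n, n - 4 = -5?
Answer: 1/786105 ≈ 1.2721e-6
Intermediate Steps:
n = -1 (n = 4 - 5 = -1)
b(W) = (4 + W)²
z(a) = 165 (z(a) = -165*(-1) = 165)
1/(785940 + z(b(31))) = 1/(785940 + 165) = 1/786105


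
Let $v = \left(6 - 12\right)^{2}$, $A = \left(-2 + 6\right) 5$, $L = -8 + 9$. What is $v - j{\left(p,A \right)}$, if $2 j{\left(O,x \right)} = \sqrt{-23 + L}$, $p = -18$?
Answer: $36 - \frac{i \sqrt{22}}{2} \approx 36.0 - 2.3452 i$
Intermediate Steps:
$L = 1$
$A = 20$ ($A = 4 \cdot 5 = 20$)
$j{\left(O,x \right)} = \frac{i \sqrt{22}}{2}$ ($j{\left(O,x \right)} = \frac{\sqrt{-23 + 1}}{2} = \frac{\sqrt{-22}}{2} = \frac{i \sqrt{22}}{2}$)
$v = 36$ ($v = \left(-6\right)^{2} = 36$)
$v - j{\left(p,A \right)} = 36 - \frac{i \sqrt{22}}{2}$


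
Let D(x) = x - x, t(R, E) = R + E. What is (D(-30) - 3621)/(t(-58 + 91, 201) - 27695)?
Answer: 3621/27461 ≈ 0.13186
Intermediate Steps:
t(R, E) = E + R
D(x) = 0
(D(-30) - 3621)/(t(-58 + 91, 201) - 27695) = (0 - 3621)/((201 + (-58 + 91)) - 27695) = -3621/((201 + 33) - 27695) = -3621/(234 - 27695) = -3621/(-27461) = -3621*(-1/27461) = 3621/27461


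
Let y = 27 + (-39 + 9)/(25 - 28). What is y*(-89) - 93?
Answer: -3386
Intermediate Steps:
y = 37 (y = 27 - 30/(-3) = 27 - 30*(-1/3) = 27 + 10 = 37)
y*(-89) - 93 = 37*(-89) - 93 = -3293 - 93 = -3386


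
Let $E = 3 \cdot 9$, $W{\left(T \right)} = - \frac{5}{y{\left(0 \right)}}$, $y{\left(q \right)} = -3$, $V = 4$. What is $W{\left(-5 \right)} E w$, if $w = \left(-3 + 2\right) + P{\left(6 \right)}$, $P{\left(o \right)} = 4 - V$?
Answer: $-45$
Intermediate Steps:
$P{\left(o \right)} = 0$ ($P{\left(o \right)} = 4 - 4 = 0$)
$W{\left(T \right)} = \frac{5}{3}$ ($W{\left(T \right)} = - \frac{5}{-3} = \left(-5\right) \left(- \frac{1}{3}\right) = \frac{5}{3}$)
$E = 27$
$w = -1$ ($w = \left(-3 + 2\right) + 0 = -1 + 0 = -1$)
$W{\left(-5 \right)} E w = \frac{5}{3} \cdot 27 \left(-1\right) = 45 \left(-1\right) = -45$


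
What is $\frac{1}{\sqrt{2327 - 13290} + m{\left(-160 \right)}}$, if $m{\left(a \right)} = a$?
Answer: $- \frac{160}{36563} - \frac{i \sqrt{10963}}{36563} \approx -0.004376 - 0.0028637 i$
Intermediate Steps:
$\frac{1}{\sqrt{2327 - 13290} + m{\left(-160 \right)}} = \frac{1}{\sqrt{2327 - 13290} - 160} = \frac{1}{\sqrt{-10963} - 160} = \frac{1}{i \sqrt{10963} - 160} = \frac{1}{-160 + i \sqrt{10963}}$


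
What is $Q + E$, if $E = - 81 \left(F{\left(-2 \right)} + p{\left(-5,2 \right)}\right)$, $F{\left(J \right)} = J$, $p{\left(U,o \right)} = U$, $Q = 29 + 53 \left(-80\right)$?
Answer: $-3644$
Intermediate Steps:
$Q = -4211$ ($Q = 29 - 4240 = -4211$)
$E = 567$ ($E = - 81 \left(-2 - 5\right) = \left(-81\right) \left(-7\right) = 567$)
$Q + E = -4211 + 567 = -3644$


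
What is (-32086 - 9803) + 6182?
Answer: -35707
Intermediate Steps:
(-32086 - 9803) + 6182 = -41889 + 6182 = -35707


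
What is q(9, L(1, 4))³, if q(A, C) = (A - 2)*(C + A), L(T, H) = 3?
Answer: 592704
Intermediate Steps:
q(A, C) = (-2 + A)*(A + C)
q(9, L(1, 4))³ = (9² - 2*9 - 2*3 + 9*3)³ = (81 - 18 - 6 + 27)³ = 84³ = 592704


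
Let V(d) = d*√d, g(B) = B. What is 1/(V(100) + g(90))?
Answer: 1/1090 ≈ 0.00091743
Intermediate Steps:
V(d) = d^(3/2)
1/(V(100) + g(90)) = 1/(100^(3/2) + 90) = 1/(1000 + 90) = 1/1090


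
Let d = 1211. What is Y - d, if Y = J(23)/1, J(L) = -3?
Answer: -1214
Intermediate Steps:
Y = -3 (Y = -3/1 = -3*1 = -3)
Y - d = -3 - 1*1211 = -3 - 1211 = -1214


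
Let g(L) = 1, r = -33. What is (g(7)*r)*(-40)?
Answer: 1320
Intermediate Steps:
(g(7)*r)*(-40) = (1*(-33))*(-40) = -33*(-40) = 1320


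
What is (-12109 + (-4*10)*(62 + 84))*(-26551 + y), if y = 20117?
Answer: 115483866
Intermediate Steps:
(-12109 + (-4*10)*(62 + 84))*(-26551 + y) = (-12109 + (-4*10)*(62 + 84))*(-26551 + 20117) = (-12109 - 40*146)*(-6434) = (-12109 - 5840)*(-6434) = -17949*(-6434) = 115483866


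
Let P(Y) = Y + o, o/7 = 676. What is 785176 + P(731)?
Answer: 790639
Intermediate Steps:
o = 4732 (o = 7*676 = 4732)
P(Y) = 4732 + Y (P(Y) = Y + 4732 = 4732 + Y)
785176 + P(731) = 785176 + (4732 + 731) = 785176 + 5463 = 790639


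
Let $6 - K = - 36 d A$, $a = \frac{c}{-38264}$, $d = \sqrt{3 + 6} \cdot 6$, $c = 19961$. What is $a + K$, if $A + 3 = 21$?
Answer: $\frac{446520919}{38264} \approx 11669.0$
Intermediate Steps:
$A = 18$ ($A = -3 + 21 = 18$)
$d = 18$ ($d = \sqrt{9} \cdot 6 = 3 \cdot 6 = 18$)
$a = - \frac{19961}{38264}$ ($a = \frac{19961}{-38264} = 19961 \left(- \frac{1}{38264}\right) = - \frac{19961}{38264} \approx -0.52167$)
$K = 11670$ ($K = 6 - \left(-36\right) 18 \cdot 18 = 6 - \left(-648\right) 18 = 6 - -11664 = 6 + 11664 = 11670$)
$a + K = - \frac{19961}{38264} + 11670 = \frac{446520919}{38264}$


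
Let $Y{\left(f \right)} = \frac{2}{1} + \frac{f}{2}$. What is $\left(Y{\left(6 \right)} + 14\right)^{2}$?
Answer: $361$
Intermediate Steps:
$Y{\left(f \right)} = 2 + \frac{f}{2}$ ($Y{\left(f \right)} = 2 \cdot 1 + f \frac{1}{2} = 2 + \frac{f}{2}$)
$\left(Y{\left(6 \right)} + 14\right)^{2} = \left(\left(2 + \frac{1}{2} \cdot 6\right) + 14\right)^{2} = \left(\left(2 + 3\right) + 14\right)^{2} = \left(5 + 14\right)^{2} = 19^{2} = 361$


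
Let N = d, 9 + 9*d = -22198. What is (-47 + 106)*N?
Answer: -1310213/9 ≈ -1.4558e+5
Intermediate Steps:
d = -22207/9 (d = -1 + (⅑)*(-22198) = -1 - 22198/9 = -22207/9 ≈ -2467.4)
N = -22207/9 ≈ -2467.4
(-47 + 106)*N = (-47 + 106)*(-22207/9) = 59*(-22207/9) = -1310213/9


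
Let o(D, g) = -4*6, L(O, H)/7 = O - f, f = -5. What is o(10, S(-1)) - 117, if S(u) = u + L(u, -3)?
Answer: -141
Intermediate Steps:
L(O, H) = 35 + 7*O (L(O, H) = 7*(O - 1*(-5)) = 7*(O + 5) = 7*(5 + O) = 35 + 7*O)
S(u) = 35 + 8*u (S(u) = u + (35 + 7*u) = 35 + 8*u)
o(D, g) = -24
o(10, S(-1)) - 117 = -24 - 117 = -141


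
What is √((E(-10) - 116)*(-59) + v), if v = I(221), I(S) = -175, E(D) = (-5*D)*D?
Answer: √36169 ≈ 190.18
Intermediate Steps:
E(D) = -5*D²
v = -175
√((E(-10) - 116)*(-59) + v) = √((-5*(-10)² - 116)*(-59) - 175) = √((-5*100 - 116)*(-59) - 175) = √((-500 - 116)*(-59) - 175) = √(-616*(-59) - 175) = √(36344 - 175) = √36169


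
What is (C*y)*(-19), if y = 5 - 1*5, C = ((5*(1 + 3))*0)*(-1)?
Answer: 0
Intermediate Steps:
C = 0 (C = ((5*4)*0)*(-1) = (20*0)*(-1) = 0*(-1) = 0)
y = 0 (y = 5 - 5 = 0)
(C*y)*(-19) = (0*0)*(-19) = 0*(-19) = 0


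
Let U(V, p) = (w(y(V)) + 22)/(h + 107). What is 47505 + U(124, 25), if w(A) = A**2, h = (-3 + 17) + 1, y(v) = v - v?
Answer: 2897816/61 ≈ 47505.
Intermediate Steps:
y(v) = 0
h = 15 (h = 14 + 1 = 15)
U(V, p) = 11/61 (U(V, p) = (0**2 + 22)/(15 + 107) = (0 + 22)/122 = 22*(1/122) = 11/61)
47505 + U(124, 25) = 47505 + 11/61 = 2897816/61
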